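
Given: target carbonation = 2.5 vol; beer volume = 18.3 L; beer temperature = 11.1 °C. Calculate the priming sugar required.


residual = 14.695·(0.01821 + 0.09011·e^(−0.04·T));  sugar = (target − residual)·4.0·V
residual = 14.695·(0.01821 + 0.09011·e^(−0.04·11.1)) = 1.1170
sugar = (2.5 − 1.1170)·4.0·18.3

101.2354 g


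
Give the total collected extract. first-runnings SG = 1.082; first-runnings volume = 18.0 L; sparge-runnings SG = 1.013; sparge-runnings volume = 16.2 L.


total = Σ (SG_i − 1)·1000·V_i
first = (1.082 − 1)·1000·18.0 = 1476.0000
sparge = (1.013 − 1)·1000·16.2 = 210.6000
total = 1476.0000 + 210.6000

1686.6000 gravity·L


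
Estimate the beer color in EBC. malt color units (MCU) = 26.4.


SRM = 1.4922·MCU^0.6859;  EBC = SRM·1.97
SRM = 1.4922·26.4^0.6859 = 14.0898
EBC = 14.0898·1.97

27.7569 EBC


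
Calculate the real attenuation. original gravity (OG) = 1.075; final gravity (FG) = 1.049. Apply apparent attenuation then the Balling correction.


AA = (OG−FG)/(OG−1)·100;  RA = AA·0.8192
AA = (1.075 − 1.049)/(1.075 − 1)·100 = 34.6667
RA = 34.6667·0.8192

28.3989 %


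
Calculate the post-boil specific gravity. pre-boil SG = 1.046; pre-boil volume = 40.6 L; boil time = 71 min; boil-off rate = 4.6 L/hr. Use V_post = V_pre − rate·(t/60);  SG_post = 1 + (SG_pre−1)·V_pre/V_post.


V_post = 40.6 − 4.6·(71/60) = 35.1567
SG_post = 1 + (1.046 − 1)·40.6/35.1567

1.0531


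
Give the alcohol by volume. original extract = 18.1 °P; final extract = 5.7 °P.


SG = 259/(259 − P);  ABV = (OG − FG)·131.25
OG = 259/(259 − 18.1) = 1.0751
FG = 259/(259 − 5.7) = 1.0225
ABV = (1.0751 − 1.0225)·131.25

6.9079 % ABV


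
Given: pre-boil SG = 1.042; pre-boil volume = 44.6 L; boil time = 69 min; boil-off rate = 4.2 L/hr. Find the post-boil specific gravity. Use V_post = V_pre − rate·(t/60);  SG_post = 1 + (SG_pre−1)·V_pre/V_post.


V_post = 44.6 − 4.2·(69/60) = 39.7700
SG_post = 1 + (1.042 − 1)·44.6/39.7700

1.0471


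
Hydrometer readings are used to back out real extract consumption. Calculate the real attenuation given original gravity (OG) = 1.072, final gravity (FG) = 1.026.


AA = (OG−FG)/(OG−1)·100;  RA = AA·0.8192
AA = (1.072 − 1.026)/(1.072 − 1)·100 = 63.8889
RA = 63.8889·0.8192

52.3378 %


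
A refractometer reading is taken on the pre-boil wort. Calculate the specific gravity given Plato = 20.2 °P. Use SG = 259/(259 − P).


SG = 259/(259 − 20.2)

1.0846


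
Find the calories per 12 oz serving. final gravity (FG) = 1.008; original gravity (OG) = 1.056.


ABW = (OG−FG)·131.25·0.79/FG;  °P = 259 − 259/SG (for OG→OE and FG→AE);  RE = 0.1808·OE + 0.8192·AE;  Cal = (6.9·ABW + 4·(RE−0.1))·FG·3.55
ABW = (1.056 − 1.008)·131.25·0.79/1.008 = 4.9375
OE = 259 − 259/1.056 = 13.7348 °P
AE = 259 − 259/1.008 = 2.0556 °P
RE = 0.1808·13.7348 + 0.8192·2.0556 = 4.1672 °P
Cal = (6.9·4.9375 + 4·(4.1672−0.1))·1.008·3.55

180.1275 kcal


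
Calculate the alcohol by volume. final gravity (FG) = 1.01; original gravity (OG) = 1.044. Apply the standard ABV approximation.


ABV = (OG − FG) · 131.25
ABV = (1.044 − 1.01) · 131.25

4.4625 % ABV


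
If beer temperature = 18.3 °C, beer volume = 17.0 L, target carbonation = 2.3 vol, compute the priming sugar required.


residual = 14.695·(0.01821 + 0.09011·e^(−0.04·T));  sugar = (target − residual)·4.0·V
residual = 14.695·(0.01821 + 0.09011·e^(−0.04·18.3)) = 0.9044
sugar = (2.3 − 0.9044)·4.0·17.0

94.8975 g


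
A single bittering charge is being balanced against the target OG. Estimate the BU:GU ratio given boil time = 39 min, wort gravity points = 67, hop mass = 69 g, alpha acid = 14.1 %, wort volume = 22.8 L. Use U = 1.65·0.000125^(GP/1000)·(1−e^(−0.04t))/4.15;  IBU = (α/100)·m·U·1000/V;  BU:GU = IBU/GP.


U = 1.65·0.000125^(67/1000)·(1−e^(−0.04·39))/4.15 = 0.1720
IBU = (14.1/100)·69·0.1720·1000/22.8 = 73.3862
BU:GU = 73.3862/67

1.0953


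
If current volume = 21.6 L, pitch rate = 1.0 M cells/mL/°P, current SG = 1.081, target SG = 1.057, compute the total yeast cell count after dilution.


V_w = V·((SG_c−1)/(SG_t−1)−1);  °P = 259 − 259/SG_t;  cells = rate·(V+V_w)·°P
V_w = 21.6·((1.081−1)/(1.057−1)−1) = 9.0947
V_final = 21.6 + 9.0947 = 30.6947
°P = 259 − 259/1.057 = 13.9669
cells = 1.0·30.6947·13.9669

428.7099 billion cells


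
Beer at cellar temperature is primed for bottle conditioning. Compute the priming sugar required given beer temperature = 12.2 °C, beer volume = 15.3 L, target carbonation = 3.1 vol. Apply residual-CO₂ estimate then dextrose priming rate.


residual = 14.695·(0.01821 + 0.09011·e^(−0.04·T));  sugar = (target − residual)·4.0·V
residual = 14.695·(0.01821 + 0.09011·e^(−0.04·12.2)) = 1.0804
sugar = (3.1 − 1.0804)·4.0·15.3

123.5971 g


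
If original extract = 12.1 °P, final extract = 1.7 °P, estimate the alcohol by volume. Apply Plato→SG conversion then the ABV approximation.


SG = 259/(259 − P);  ABV = (OG − FG)·131.25
OG = 259/(259 − 12.1) = 1.0490
FG = 259/(259 − 1.7) = 1.0066
ABV = (1.0490 − 1.0066)·131.25

5.5651 % ABV


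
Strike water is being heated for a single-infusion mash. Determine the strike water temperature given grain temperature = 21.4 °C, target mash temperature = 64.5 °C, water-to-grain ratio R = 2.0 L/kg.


T_strike = (0.41/R)·(T_mash − T_grain) + T_mash
T_strike = (0.41/2.0)·(64.5 − 21.4) + 64.5

73.3355 °C


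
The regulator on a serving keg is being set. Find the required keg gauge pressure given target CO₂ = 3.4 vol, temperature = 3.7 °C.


psi = vols/(0.01821 + 0.09011·e^(−0.04·T)) − 14.695
psi = 3.4/(0.01821 + 0.09011·e^(−0.04·3.7)) − 14.695

20.7498 psi


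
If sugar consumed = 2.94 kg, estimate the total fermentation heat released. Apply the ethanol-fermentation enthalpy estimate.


Q = m_sugar · 590 kJ/kg
Q = 2.94 · 590

1734.6000 kJ


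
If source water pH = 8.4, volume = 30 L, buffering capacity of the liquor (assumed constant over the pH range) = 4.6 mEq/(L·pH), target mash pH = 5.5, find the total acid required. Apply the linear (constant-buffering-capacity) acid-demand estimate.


acid = buffering capacity · (pH_source − pH_target) · V
acid = 4.6 · (8.4 − 5.5) · 30

400.2000 mEq


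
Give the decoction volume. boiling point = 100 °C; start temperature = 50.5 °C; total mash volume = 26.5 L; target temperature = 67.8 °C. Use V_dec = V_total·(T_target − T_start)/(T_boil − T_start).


V_dec = 26.5·(67.8 − 50.5)/(100 − 50.5)

9.2616 L


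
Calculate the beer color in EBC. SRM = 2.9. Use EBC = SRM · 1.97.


EBC = 2.9 · 1.97

5.7130 EBC


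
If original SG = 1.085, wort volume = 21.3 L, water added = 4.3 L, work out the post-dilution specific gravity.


SG_new = 1 + (SG_old − 1)·V_old/(V_old + V_water)
pts = (1.085 − 1)·1000·21.3/(21.3 + 4.3) = 70.7227
SG_new = 1 + 70.7227/1000

1.0707


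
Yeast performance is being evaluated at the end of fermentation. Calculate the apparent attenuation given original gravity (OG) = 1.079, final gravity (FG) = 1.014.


AA = (OG − FG)/(OG − 1) · 100
AA = (1.079 − 1.014)/(1.079 − 1) · 100

82.2785 %


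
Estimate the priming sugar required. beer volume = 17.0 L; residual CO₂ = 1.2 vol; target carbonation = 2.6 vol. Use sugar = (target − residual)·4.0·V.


sugar = (2.6 − 1.2)·4.0·17.0

95.2000 g


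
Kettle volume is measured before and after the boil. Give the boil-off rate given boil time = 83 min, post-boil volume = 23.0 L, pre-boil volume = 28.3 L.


rate = (V_pre − V_post) / (t_min/60)
rate = (28.3 − 23.0) / (83/60)

3.8313 L/hr


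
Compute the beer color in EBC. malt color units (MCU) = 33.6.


SRM = 1.4922·MCU^0.6859;  EBC = SRM·1.97
SRM = 1.4922·33.6^0.6859 = 16.6243
EBC = 16.6243·1.97

32.7499 EBC


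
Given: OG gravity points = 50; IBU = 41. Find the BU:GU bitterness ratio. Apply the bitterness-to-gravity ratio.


BU:GU = IBU / OG_points
BU:GU = 41 / 50

0.8200


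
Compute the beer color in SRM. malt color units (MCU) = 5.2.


SRM = 1.4922 · MCU^0.6859
SRM = 1.4922 · 5.2^0.6859

4.6231 SRM


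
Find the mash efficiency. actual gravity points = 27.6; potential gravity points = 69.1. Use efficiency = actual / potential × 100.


efficiency = 27.6 / 69.1 × 100

39.9421 %


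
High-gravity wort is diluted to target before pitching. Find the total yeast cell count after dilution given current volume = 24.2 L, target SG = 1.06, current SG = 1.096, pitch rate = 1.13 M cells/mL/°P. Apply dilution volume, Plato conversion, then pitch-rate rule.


V_w = V·((SG_c−1)/(SG_t−1)−1);  °P = 259 − 259/SG_t;  cells = rate·(V+V_w)·°P
V_w = 24.2·((1.096−1)/(1.06−1)−1) = 14.5200
V_final = 24.2 + 14.5200 = 38.7200
°P = 259 − 259/1.06 = 14.6604
cells = 1.13·38.7200·14.6604

641.4443 billion cells


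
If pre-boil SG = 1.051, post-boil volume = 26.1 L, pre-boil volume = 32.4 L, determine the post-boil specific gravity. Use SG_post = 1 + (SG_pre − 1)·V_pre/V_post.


pts_pre = (1.051 − 1)·1000 = 51.0000
pts_post = 51.0000·32.4/26.1 = 63.3103
SG_post = 1 + 63.3103/1000

1.0633


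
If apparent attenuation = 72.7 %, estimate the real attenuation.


RA = AA · 0.8192
RA = 72.7 · 0.8192

59.5558 %


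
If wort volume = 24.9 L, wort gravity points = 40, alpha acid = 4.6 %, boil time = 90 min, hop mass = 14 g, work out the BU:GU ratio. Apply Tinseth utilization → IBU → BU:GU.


U = 1.65·0.000125^(GP/1000)·(1−e^(−0.04t))/4.15;  IBU = (α/100)·m·U·1000/V;  BU:GU = IBU/GP
U = 1.65·0.000125^(40/1000)·(1−e^(−0.04·90))/4.15 = 0.2699
IBU = (4.6/100)·14·0.2699·1000/24.9 = 6.9818
BU:GU = 6.9818/40

0.1745


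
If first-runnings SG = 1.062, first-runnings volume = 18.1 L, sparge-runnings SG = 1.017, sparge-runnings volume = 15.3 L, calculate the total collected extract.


total = Σ (SG_i − 1)·1000·V_i
first = (1.062 − 1)·1000·18.1 = 1122.2000
sparge = (1.017 − 1)·1000·15.3 = 260.1000
total = 1122.2000 + 260.1000

1382.3000 gravity·L


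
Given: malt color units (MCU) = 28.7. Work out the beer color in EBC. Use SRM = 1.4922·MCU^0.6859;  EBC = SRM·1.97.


SRM = 1.4922·28.7^0.6859 = 14.9207
EBC = 14.9207·1.97

29.3937 EBC


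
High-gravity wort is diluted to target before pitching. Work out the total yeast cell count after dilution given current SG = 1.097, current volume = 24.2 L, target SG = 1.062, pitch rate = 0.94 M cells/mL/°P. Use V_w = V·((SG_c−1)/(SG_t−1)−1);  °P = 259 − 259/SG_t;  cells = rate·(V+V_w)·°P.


V_w = 24.2·((1.097−1)/(1.062−1)−1) = 13.6613
V_final = 24.2 + 13.6613 = 37.8613
°P = 259 − 259/1.062 = 15.1205
cells = 0.94·37.8613·15.1205

538.1337 billion cells


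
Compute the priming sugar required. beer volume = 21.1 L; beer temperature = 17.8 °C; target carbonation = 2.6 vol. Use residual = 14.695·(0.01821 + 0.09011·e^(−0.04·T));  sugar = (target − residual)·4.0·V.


residual = 14.695·(0.01821 + 0.09011·e^(−0.04·17.8)) = 0.9173
sugar = (2.6 − 0.9173)·4.0·21.1

142.0187 g


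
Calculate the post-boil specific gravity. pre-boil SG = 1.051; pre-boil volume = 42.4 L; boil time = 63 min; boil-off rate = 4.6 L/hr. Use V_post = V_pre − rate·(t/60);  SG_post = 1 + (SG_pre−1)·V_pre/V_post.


V_post = 42.4 − 4.6·(63/60) = 37.5700
SG_post = 1 + (1.051 − 1)·42.4/37.5700

1.0576


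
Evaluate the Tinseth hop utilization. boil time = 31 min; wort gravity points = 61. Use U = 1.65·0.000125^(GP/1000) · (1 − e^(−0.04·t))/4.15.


bigness = 1.65·0.000125^(61/1000) = 0.9537
boil_factor = (1 − e^(−0.04·31))/4.15 = 0.1712
U = 0.9537 · 0.1712

0.1633


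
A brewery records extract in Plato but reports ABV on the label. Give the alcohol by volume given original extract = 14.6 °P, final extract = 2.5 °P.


SG = 259/(259 − P);  ABV = (OG − FG)·131.25
OG = 259/(259 − 14.6) = 1.0597
FG = 259/(259 − 2.5) = 1.0097
ABV = (1.0597 − 1.0097)·131.25

6.5614 % ABV


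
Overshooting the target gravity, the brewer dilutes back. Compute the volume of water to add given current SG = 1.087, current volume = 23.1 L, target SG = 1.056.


V_water = V·((SG_curr − 1)/(SG_target − 1) − 1)
V_water = 23.1·((1.087 − 1)/(1.056 − 1) − 1)

12.7875 L


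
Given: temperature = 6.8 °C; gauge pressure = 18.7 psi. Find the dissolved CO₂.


vols = (P + 14.695)·(0.01821 + 0.09011·e^(−0.04·T))
vols = (18.7 + 14.695)·(0.01821 + 0.09011·e^(−0.04·6.8))

2.9007 volumes


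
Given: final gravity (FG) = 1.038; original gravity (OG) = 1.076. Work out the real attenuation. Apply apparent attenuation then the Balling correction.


AA = (OG−FG)/(OG−1)·100;  RA = AA·0.8192
AA = (1.076 − 1.038)/(1.076 − 1)·100 = 50.0000
RA = 50.0000·0.8192

40.9600 %


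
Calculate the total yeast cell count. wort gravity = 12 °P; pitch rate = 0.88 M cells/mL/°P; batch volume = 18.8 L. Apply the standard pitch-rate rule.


cells (billions) = rate · V_L · °P
cells = 0.88 · 18.8 · 12

198.5280 billion cells


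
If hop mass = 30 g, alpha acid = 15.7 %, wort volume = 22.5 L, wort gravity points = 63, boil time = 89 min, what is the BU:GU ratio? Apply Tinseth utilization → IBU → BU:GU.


U = 1.65·0.000125^(GP/1000)·(1−e^(−0.04t))/4.15;  IBU = (α/100)·m·U·1000/V;  BU:GU = IBU/GP
U = 1.65·0.000125^(63/1000)·(1−e^(−0.04·89))/4.15 = 0.2193
IBU = (15.7/100)·30·0.2193·1000/22.5 = 45.9039
BU:GU = 45.9039/63

0.7286


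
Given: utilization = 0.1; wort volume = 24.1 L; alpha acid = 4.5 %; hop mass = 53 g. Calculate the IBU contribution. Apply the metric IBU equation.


IBU = (α/100)·mass·U·1000 / V
IBU = (4.5/100)·53·0.1·1000 / 24.1

9.8963 IBU


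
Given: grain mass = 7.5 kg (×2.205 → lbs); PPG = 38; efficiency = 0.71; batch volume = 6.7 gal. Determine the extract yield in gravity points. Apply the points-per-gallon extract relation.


points = lbs × PPG × eff / vol
lbs = 7.5 × 2.205 = 16.5375
points = 16.5375 × 38 × 0.71 / 6.7

66.5943 points


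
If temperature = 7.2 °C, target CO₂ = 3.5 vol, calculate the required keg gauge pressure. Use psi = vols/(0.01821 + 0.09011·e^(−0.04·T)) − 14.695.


psi = 3.5/(0.01821 + 0.09011·e^(−0.04·7.2)) − 14.695

26.1113 psi


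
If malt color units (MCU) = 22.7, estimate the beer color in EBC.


SRM = 1.4922·MCU^0.6859;  EBC = SRM·1.97
SRM = 1.4922·22.7^0.6859 = 12.7036
EBC = 12.7036·1.97

25.0260 EBC


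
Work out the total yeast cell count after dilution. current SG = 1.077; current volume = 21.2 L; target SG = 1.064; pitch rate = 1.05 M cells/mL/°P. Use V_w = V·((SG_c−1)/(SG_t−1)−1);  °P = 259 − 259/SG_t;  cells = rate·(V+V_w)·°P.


V_w = 21.2·((1.077−1)/(1.064−1)−1) = 4.3062
V_final = 21.2 + 4.3062 = 25.5062
°P = 259 − 259/1.064 = 15.5789
cells = 1.05·25.5062·15.5789

417.2286 billion cells


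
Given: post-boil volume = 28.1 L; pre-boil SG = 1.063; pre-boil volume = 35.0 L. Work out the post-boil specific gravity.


SG_post = 1 + (SG_pre − 1)·V_pre/V_post
pts_pre = (1.063 − 1)·1000 = 63.0000
pts_post = 63.0000·35.0/28.1 = 78.4698
SG_post = 1 + 78.4698/1000

1.0785


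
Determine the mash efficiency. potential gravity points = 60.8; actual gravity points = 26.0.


efficiency = actual / potential × 100
efficiency = 26.0 / 60.8 × 100

42.7632 %


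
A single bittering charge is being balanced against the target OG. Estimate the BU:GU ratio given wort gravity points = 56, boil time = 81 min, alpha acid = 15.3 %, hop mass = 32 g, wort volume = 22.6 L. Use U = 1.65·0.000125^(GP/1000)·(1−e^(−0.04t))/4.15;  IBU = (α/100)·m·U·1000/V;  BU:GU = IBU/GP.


U = 1.65·0.000125^(56/1000)·(1−e^(−0.04·81))/4.15 = 0.2309
IBU = (15.3/100)·32·0.2309·1000/22.6 = 50.0317
BU:GU = 50.0317/56

0.8934


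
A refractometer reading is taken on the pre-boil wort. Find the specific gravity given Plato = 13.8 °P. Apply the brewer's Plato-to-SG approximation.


SG = 259/(259 − P)
SG = 259/(259 − 13.8)

1.0563


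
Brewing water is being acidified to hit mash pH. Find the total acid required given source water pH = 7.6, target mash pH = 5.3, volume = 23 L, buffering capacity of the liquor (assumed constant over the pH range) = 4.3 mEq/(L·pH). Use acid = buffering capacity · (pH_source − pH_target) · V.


acid = 4.3 · (7.6 − 5.3) · 23

227.4700 mEq


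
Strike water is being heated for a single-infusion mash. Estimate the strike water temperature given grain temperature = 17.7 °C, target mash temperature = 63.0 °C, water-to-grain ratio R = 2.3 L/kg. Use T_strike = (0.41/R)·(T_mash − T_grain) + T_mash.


T_strike = (0.41/2.3)·(63.0 − 17.7) + 63.0

71.0752 °C


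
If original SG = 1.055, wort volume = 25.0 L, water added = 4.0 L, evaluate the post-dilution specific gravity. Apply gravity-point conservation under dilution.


SG_new = 1 + (SG_old − 1)·V_old/(V_old + V_water)
pts = (1.055 − 1)·1000·25.0/(25.0 + 4.0) = 47.4138
SG_new = 1 + 47.4138/1000

1.0474


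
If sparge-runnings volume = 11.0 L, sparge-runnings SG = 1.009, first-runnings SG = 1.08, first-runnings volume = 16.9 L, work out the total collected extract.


total = Σ (SG_i − 1)·1000·V_i
first = (1.08 − 1)·1000·16.9 = 1352.0000
sparge = (1.009 − 1)·1000·11.0 = 99.0000
total = 1352.0000 + 99.0000

1451.0000 gravity·L


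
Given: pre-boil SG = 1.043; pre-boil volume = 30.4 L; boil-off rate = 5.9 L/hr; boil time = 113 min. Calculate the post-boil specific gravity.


V_post = V_pre − rate·(t/60);  SG_post = 1 + (SG_pre−1)·V_pre/V_post
V_post = 30.4 − 5.9·(113/60) = 19.2883
SG_post = 1 + (1.043 − 1)·30.4/19.2883

1.0678


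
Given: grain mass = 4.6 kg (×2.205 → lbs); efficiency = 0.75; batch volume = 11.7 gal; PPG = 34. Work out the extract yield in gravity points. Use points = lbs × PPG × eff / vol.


lbs = 4.6 × 2.205 = 10.1430
points = 10.1430 × 34 × 0.75 / 11.7

22.1065 points


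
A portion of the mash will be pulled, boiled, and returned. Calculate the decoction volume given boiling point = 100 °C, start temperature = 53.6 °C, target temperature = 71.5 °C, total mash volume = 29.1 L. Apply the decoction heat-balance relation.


V_dec = V_total·(T_target − T_start)/(T_boil − T_start)
V_dec = 29.1·(71.5 − 53.6)/(100 − 53.6)

11.2261 L


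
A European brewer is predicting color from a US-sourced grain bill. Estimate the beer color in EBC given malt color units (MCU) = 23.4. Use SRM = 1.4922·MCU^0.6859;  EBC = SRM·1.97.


SRM = 1.4922·23.4^0.6859 = 12.9710
EBC = 12.9710·1.97

25.5528 EBC


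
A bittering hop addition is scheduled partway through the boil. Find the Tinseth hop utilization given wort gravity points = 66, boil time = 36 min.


U = 1.65·0.000125^(GP/1000) · (1 − e^(−0.04·t))/4.15
bigness = 1.65·0.000125^(66/1000) = 0.9118
boil_factor = (1 − e^(−0.04·36))/4.15 = 0.1839
U = 0.9118 · 0.1839

0.1676


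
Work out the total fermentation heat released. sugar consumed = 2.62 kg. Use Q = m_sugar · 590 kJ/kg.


Q = 2.62 · 590

1545.8000 kJ


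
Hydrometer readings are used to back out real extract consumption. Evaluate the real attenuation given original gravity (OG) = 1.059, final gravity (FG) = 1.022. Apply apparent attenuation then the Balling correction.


AA = (OG−FG)/(OG−1)·100;  RA = AA·0.8192
AA = (1.059 − 1.022)/(1.059 − 1)·100 = 62.7119
RA = 62.7119·0.8192

51.3736 %


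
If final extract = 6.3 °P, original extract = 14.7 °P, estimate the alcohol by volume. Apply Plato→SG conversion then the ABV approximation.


SG = 259/(259 − P);  ABV = (OG − FG)·131.25
OG = 259/(259 − 14.7) = 1.0602
FG = 259/(259 − 6.3) = 1.0249
ABV = (1.0602 − 1.0249)·131.25

4.6254 % ABV


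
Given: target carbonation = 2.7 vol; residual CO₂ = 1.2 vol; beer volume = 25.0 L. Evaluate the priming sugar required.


sugar = (target − residual)·4.0·V
sugar = (2.7 − 1.2)·4.0·25.0

150.0000 g


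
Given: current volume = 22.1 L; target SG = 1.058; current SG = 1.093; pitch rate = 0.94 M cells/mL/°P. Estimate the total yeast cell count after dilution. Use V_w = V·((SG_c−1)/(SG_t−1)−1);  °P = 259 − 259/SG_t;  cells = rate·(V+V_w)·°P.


V_w = 22.1·((1.093−1)/(1.058−1)−1) = 13.3362
V_final = 22.1 + 13.3362 = 35.4362
°P = 259 − 259/1.058 = 14.1985
cells = 0.94·35.4362·14.1985

472.9521 billion cells


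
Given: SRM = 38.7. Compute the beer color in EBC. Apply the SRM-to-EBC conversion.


EBC = SRM · 1.97
EBC = 38.7 · 1.97

76.2390 EBC


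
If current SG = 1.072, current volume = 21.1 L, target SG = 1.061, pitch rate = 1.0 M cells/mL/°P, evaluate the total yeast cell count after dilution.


V_w = V·((SG_c−1)/(SG_t−1)−1);  °P = 259 − 259/SG_t;  cells = rate·(V+V_w)·°P
V_w = 21.1·((1.072−1)/(1.061−1)−1) = 3.8049
V_final = 21.1 + 3.8049 = 24.9049
°P = 259 − 259/1.061 = 14.8907
cells = 1.0·24.9049·14.8907

370.8509 billion cells


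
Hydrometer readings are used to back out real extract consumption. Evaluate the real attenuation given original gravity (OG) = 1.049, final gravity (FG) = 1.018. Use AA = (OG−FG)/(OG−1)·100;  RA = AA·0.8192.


AA = (1.049 − 1.018)/(1.049 − 1)·100 = 63.2653
RA = 63.2653·0.8192

51.8269 %


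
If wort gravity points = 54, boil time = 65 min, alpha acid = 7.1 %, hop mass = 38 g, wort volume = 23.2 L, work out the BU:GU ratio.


U = 1.65·0.000125^(GP/1000)·(1−e^(−0.04t))/4.15;  IBU = (α/100)·m·U·1000/V;  BU:GU = IBU/GP
U = 1.65·0.000125^(54/1000)·(1−e^(−0.04·65))/4.15 = 0.2265
IBU = (7.1/100)·38·0.2265·1000/23.2 = 26.3454
BU:GU = 26.3454/54

0.4879


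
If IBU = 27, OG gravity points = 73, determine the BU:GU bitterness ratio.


BU:GU = IBU / OG_points
BU:GU = 27 / 73

0.3699


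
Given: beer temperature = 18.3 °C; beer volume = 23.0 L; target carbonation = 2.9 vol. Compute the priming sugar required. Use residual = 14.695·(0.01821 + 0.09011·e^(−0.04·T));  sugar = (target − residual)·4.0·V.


residual = 14.695·(0.01821 + 0.09011·e^(−0.04·18.3)) = 0.9044
sugar = (2.9 − 0.9044)·4.0·23.0

183.5907 g


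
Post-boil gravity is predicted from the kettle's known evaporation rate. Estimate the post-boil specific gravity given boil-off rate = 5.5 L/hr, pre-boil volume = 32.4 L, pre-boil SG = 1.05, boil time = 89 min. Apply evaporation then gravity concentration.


V_post = V_pre − rate·(t/60);  SG_post = 1 + (SG_pre−1)·V_pre/V_post
V_post = 32.4 − 5.5·(89/60) = 24.2417
SG_post = 1 + (1.05 − 1)·32.4/24.2417

1.0668


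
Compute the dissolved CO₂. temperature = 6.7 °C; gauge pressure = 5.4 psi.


vols = (P + 14.695)·(0.01821 + 0.09011·e^(−0.04·T))
vols = (5.4 + 14.695)·(0.01821 + 0.09011·e^(−0.04·6.7))

1.7510 volumes


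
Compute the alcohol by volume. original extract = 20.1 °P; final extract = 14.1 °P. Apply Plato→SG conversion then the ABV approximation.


SG = 259/(259 − P);  ABV = (OG − FG)·131.25
OG = 259/(259 − 20.1) = 1.0841
FG = 259/(259 − 14.1) = 1.0576
ABV = (1.0841 − 1.0576)·131.25

3.4861 % ABV


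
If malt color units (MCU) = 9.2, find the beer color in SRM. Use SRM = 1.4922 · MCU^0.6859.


SRM = 1.4922 · 9.2^0.6859

6.8374 SRM


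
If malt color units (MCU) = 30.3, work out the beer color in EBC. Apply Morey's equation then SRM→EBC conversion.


SRM = 1.4922·MCU^0.6859;  EBC = SRM·1.97
SRM = 1.4922·30.3^0.6859 = 15.4863
EBC = 15.4863·1.97

30.5081 EBC


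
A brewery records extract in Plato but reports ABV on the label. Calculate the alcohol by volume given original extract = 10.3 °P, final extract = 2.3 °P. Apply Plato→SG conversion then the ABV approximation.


SG = 259/(259 − P);  ABV = (OG − FG)·131.25
OG = 259/(259 − 10.3) = 1.0414
FG = 259/(259 − 2.3) = 1.0090
ABV = (1.0414 − 1.0090)·131.25

4.2598 % ABV


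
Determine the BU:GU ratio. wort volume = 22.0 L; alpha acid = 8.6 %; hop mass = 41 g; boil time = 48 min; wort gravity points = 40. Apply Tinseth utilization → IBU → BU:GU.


U = 1.65·0.000125^(GP/1000)·(1−e^(−0.04t))/4.15;  IBU = (α/100)·m·U·1000/V;  BU:GU = IBU/GP
U = 1.65·0.000125^(40/1000)·(1−e^(−0.04·48))/4.15 = 0.2368
IBU = (8.6/100)·41·0.2368·1000/22.0 = 37.9595
BU:GU = 37.9595/40

0.9490


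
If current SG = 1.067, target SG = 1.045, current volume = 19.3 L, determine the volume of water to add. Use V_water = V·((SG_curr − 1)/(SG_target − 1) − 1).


V_water = 19.3·((1.067 − 1)/(1.045 − 1) − 1)

9.4356 L


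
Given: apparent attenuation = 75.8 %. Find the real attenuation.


RA = AA · 0.8192
RA = 75.8 · 0.8192

62.0954 %


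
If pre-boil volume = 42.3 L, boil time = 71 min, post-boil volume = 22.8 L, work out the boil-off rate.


rate = (V_pre − V_post) / (t_min/60)
rate = (42.3 − 22.8) / (71/60)

16.4789 L/hr


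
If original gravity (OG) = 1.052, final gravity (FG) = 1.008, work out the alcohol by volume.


ABV = (OG − FG) · 131.25
ABV = (1.052 − 1.008) · 131.25

5.7750 % ABV


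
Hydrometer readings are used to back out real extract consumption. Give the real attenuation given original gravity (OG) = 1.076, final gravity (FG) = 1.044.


AA = (OG−FG)/(OG−1)·100;  RA = AA·0.8192
AA = (1.076 − 1.044)/(1.076 − 1)·100 = 42.1053
RA = 42.1053·0.8192

34.4926 %


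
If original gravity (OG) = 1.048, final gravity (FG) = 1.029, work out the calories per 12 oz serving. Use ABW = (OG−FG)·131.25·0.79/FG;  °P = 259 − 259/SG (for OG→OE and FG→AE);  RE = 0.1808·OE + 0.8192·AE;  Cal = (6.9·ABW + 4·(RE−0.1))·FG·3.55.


ABW = (1.048 − 1.029)·131.25·0.79/1.029 = 1.9145
OE = 259 − 259/1.048 = 11.8626 °P
AE = 259 − 259/1.029 = 7.2993 °P
RE = 0.1808·11.8626 + 0.8192·7.2993 = 8.1244 °P
Cal = (6.9·1.9145 + 4·(8.1244−0.1))·1.029·3.55

165.5070 kcal


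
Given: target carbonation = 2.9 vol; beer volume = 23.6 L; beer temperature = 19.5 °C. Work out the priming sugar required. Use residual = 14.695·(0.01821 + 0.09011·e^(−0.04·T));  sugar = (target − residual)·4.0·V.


residual = 14.695·(0.01821 + 0.09011·e^(−0.04·19.5)) = 0.8746
sugar = (2.9 − 0.8746)·4.0·23.6

191.1976 g


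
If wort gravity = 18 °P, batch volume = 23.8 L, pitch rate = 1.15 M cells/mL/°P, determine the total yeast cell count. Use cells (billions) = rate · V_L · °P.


cells = 1.15 · 23.8 · 18

492.6600 billion cells


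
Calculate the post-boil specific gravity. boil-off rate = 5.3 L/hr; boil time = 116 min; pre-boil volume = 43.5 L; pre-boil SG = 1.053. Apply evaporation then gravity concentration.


V_post = V_pre − rate·(t/60);  SG_post = 1 + (SG_pre−1)·V_pre/V_post
V_post = 43.5 − 5.3·(116/60) = 33.2533
SG_post = 1 + (1.053 − 1)·43.5/33.2533

1.0693


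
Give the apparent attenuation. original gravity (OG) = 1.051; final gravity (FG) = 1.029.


AA = (OG − FG)/(OG − 1) · 100
AA = (1.051 − 1.029)/(1.051 − 1) · 100

43.1373 %


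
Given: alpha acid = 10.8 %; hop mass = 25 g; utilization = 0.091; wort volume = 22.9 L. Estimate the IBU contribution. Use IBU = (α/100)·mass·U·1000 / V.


IBU = (10.8/100)·25·0.091·1000 / 22.9

10.7293 IBU


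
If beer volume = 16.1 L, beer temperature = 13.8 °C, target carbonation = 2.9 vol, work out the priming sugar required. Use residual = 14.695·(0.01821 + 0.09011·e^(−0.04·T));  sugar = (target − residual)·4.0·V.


residual = 14.695·(0.01821 + 0.09011·e^(−0.04·13.8)) = 1.0300
sugar = (2.9 − 1.0300)·4.0·16.1

120.4250 g


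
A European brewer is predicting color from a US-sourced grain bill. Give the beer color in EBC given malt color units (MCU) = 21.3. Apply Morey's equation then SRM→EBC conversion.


SRM = 1.4922·MCU^0.6859;  EBC = SRM·1.97
SRM = 1.4922·21.3^0.6859 = 12.1608
EBC = 12.1608·1.97

23.9568 EBC


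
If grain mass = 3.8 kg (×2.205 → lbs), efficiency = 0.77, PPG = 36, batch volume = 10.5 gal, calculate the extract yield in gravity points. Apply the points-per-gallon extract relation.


points = lbs × PPG × eff / vol
lbs = 3.8 × 2.205 = 8.3790
points = 8.3790 × 36 × 0.77 / 10.5

22.1206 points


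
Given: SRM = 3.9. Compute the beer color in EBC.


EBC = SRM · 1.97
EBC = 3.9 · 1.97

7.6830 EBC


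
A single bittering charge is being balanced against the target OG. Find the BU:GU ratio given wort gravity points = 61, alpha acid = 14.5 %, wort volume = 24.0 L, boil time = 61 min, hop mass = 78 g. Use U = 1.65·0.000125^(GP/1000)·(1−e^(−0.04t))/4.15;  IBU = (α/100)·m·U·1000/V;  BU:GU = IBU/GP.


U = 1.65·0.000125^(61/1000)·(1−e^(−0.04·61))/4.15 = 0.2098
IBU = (14.5/100)·78·0.2098·1000/24.0 = 98.8537
BU:GU = 98.8537/61

1.6206


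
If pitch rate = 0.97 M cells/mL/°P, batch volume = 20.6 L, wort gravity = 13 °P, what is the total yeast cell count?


cells (billions) = rate · V_L · °P
cells = 0.97 · 20.6 · 13

259.7660 billion cells


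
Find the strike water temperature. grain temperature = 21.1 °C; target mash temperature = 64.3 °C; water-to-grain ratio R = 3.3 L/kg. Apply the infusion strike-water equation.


T_strike = (0.41/R)·(T_mash − T_grain) + T_mash
T_strike = (0.41/3.3)·(64.3 − 21.1) + 64.3

69.6673 °C


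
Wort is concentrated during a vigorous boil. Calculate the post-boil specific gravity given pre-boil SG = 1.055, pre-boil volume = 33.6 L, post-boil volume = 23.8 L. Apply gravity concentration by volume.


SG_post = 1 + (SG_pre − 1)·V_pre/V_post
pts_pre = (1.055 − 1)·1000 = 55.0000
pts_post = 55.0000·33.6/23.8 = 77.6471
SG_post = 1 + 77.6471/1000

1.0776


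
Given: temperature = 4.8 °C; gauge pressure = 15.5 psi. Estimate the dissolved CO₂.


vols = (P + 14.695)·(0.01821 + 0.09011·e^(−0.04·T))
vols = (15.5 + 14.695)·(0.01821 + 0.09011·e^(−0.04·4.8))

2.7954 volumes


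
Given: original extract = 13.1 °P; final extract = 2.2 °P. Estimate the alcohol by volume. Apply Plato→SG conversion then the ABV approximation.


SG = 259/(259 − P);  ABV = (OG − FG)·131.25
OG = 259/(259 − 13.1) = 1.0533
FG = 259/(259 − 2.2) = 1.0086
ABV = (1.0533 − 1.0086)·131.25

5.8678 % ABV


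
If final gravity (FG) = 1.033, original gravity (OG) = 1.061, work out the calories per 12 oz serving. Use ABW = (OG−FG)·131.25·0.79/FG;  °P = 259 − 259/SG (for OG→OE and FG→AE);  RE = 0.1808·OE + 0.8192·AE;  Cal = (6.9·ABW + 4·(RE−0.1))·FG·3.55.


ABW = (1.061 − 1.033)·131.25·0.79/1.033 = 2.8105
OE = 259 − 259/1.061 = 14.8907 °P
AE = 259 − 259/1.033 = 8.2740 °P
RE = 0.1808·14.8907 + 0.8192·8.2740 = 9.4703 °P
Cal = (6.9·2.8105 + 4·(9.4703−0.1))·1.033·3.55

208.5637 kcal


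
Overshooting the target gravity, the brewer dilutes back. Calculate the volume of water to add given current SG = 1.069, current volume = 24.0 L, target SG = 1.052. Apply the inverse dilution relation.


V_water = V·((SG_curr − 1)/(SG_target − 1) − 1)
V_water = 24.0·((1.069 − 1)/(1.052 − 1) − 1)

7.8462 L


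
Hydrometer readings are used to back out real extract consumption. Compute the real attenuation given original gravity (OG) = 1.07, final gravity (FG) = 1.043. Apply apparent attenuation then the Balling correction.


AA = (OG−FG)/(OG−1)·100;  RA = AA·0.8192
AA = (1.07 − 1.043)/(1.07 − 1)·100 = 38.5714
RA = 38.5714·0.8192

31.5977 %


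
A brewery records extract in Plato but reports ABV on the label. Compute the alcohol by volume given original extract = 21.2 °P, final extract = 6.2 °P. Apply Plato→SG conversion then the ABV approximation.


SG = 259/(259 − P);  ABV = (OG − FG)·131.25
OG = 259/(259 − 21.2) = 1.0892
FG = 259/(259 − 6.2) = 1.0245
ABV = (1.0892 − 1.0245)·131.25

8.4821 % ABV


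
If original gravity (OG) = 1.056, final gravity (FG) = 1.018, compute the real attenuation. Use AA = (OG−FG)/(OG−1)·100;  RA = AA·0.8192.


AA = (1.056 − 1.018)/(1.056 − 1)·100 = 67.8571
RA = 67.8571·0.8192

55.5886 %


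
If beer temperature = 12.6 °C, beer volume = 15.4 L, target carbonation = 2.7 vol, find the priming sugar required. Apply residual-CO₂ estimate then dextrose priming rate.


residual = 14.695·(0.01821 + 0.09011·e^(−0.04·T));  sugar = (target − residual)·4.0·V
residual = 14.695·(0.01821 + 0.09011·e^(−0.04·12.6)) = 1.0675
sugar = (2.7 − 1.0675)·4.0·15.4

100.5597 g


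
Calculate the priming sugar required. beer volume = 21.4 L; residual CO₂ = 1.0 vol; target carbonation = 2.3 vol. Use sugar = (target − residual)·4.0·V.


sugar = (2.3 − 1.0)·4.0·21.4

111.2800 g


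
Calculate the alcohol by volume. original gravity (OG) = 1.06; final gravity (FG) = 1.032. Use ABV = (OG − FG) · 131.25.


ABV = (1.06 − 1.032) · 131.25

3.6750 % ABV


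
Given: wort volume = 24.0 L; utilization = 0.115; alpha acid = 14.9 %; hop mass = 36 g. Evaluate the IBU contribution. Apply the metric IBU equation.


IBU = (α/100)·mass·U·1000 / V
IBU = (14.9/100)·36·0.115·1000 / 24.0

25.7025 IBU


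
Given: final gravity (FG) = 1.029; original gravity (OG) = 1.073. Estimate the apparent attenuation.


AA = (OG − FG)/(OG − 1) · 100
AA = (1.073 − 1.029)/(1.073 − 1) · 100

60.2740 %


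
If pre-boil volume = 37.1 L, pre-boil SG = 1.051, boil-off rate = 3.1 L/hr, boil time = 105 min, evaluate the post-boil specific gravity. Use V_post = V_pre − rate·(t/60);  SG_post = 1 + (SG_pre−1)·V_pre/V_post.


V_post = 37.1 − 3.1·(105/60) = 31.6750
SG_post = 1 + (1.051 − 1)·37.1/31.6750

1.0597


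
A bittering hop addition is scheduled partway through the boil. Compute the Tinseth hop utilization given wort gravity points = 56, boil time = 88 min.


U = 1.65·0.000125^(GP/1000) · (1 − e^(−0.04·t))/4.15
bigness = 1.65·0.000125^(56/1000) = 0.9975
boil_factor = (1 − e^(−0.04·88))/4.15 = 0.2338
U = 0.9975 · 0.2338

0.2332


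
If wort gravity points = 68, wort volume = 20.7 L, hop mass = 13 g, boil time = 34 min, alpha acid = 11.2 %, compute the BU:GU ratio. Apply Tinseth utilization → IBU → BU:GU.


U = 1.65·0.000125^(GP/1000)·(1−e^(−0.04t))/4.15;  IBU = (α/100)·m·U·1000/V;  BU:GU = IBU/GP
U = 1.65·0.000125^(68/1000)·(1−e^(−0.04·34))/4.15 = 0.1604
IBU = (11.2/100)·13·0.1604·1000/20.7 = 11.2825
BU:GU = 11.2825/68

0.1659


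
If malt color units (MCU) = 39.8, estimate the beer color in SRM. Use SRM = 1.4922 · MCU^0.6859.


SRM = 1.4922 · 39.8^0.6859

18.6718 SRM


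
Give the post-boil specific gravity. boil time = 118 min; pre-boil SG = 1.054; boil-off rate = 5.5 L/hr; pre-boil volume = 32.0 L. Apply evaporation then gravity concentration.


V_post = V_pre − rate·(t/60);  SG_post = 1 + (SG_pre−1)·V_pre/V_post
V_post = 32.0 − 5.5·(118/60) = 21.1833
SG_post = 1 + (1.054 − 1)·32.0/21.1833

1.0816


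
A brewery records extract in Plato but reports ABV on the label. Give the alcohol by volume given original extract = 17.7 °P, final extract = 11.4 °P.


SG = 259/(259 − P);  ABV = (OG − FG)·131.25
OG = 259/(259 − 17.7) = 1.0734
FG = 259/(259 − 11.4) = 1.0460
ABV = (1.0734 − 1.0460)·131.25

3.5845 % ABV


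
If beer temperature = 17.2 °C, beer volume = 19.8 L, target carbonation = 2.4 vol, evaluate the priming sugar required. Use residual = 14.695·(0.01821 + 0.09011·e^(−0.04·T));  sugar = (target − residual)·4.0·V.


residual = 14.695·(0.01821 + 0.09011·e^(−0.04·17.2)) = 0.9331
sugar = (2.4 − 0.9331)·4.0·19.8

116.1788 g


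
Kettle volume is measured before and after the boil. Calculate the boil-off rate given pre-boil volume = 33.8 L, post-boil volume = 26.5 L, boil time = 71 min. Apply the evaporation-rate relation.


rate = (V_pre − V_post) / (t_min/60)
rate = (33.8 − 26.5) / (71/60)

6.1690 L/hr


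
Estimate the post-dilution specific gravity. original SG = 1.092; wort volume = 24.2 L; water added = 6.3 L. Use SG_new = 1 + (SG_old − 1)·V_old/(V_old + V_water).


pts = (1.092 − 1)·1000·24.2/(24.2 + 6.3) = 72.9967
SG_new = 1 + 72.9967/1000

1.0730


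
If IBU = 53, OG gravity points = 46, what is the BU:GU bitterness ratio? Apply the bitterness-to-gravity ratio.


BU:GU = IBU / OG_points
BU:GU = 53 / 46

1.1522


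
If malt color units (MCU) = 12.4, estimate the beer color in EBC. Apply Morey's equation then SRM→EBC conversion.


SRM = 1.4922·MCU^0.6859;  EBC = SRM·1.97
SRM = 1.4922·12.4^0.6859 = 8.3908
EBC = 8.3908·1.97

16.5299 EBC


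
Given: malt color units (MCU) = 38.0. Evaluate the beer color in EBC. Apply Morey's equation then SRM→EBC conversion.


SRM = 1.4922·MCU^0.6859;  EBC = SRM·1.97
SRM = 1.4922·38.0^0.6859 = 18.0884
EBC = 18.0884·1.97

35.6342 EBC


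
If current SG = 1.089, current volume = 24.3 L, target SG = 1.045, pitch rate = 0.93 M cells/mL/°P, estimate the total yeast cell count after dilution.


V_w = V·((SG_c−1)/(SG_t−1)−1);  °P = 259 − 259/SG_t;  cells = rate·(V+V_w)·°P
V_w = 24.3·((1.089−1)/(1.045−1)−1) = 23.7600
V_final = 24.3 + 23.7600 = 48.0600
°P = 259 − 259/1.045 = 11.1531
cells = 0.93·48.0600·11.1531

498.4972 billion cells


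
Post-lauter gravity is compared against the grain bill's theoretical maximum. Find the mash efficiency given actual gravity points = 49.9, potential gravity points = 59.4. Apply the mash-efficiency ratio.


efficiency = actual / potential × 100
efficiency = 49.9 / 59.4 × 100

84.0067 %


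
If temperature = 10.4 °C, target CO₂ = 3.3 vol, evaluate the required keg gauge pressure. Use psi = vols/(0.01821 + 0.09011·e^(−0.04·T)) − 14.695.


psi = 3.3/(0.01821 + 0.09011·e^(−0.04·10.4)) − 14.695

27.8013 psi


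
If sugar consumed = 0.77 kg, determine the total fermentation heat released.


Q = m_sugar · 590 kJ/kg
Q = 0.77 · 590

454.3000 kJ


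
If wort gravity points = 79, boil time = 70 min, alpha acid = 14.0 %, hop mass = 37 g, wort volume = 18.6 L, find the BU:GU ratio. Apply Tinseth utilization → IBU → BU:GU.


U = 1.65·0.000125^(GP/1000)·(1−e^(−0.04t))/4.15;  IBU = (α/100)·m·U·1000/V;  BU:GU = IBU/GP
U = 1.65·0.000125^(79/1000)·(1−e^(−0.04·70))/4.15 = 0.1836
IBU = (14.0/100)·37·0.1836·1000/18.6 = 51.1284
BU:GU = 51.1284/79

0.6472


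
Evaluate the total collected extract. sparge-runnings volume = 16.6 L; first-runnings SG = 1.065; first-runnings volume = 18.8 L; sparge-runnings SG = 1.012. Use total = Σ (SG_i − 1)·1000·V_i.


first = (1.065 − 1)·1000·18.8 = 1222.0000
sparge = (1.012 − 1)·1000·16.6 = 199.2000
total = 1222.0000 + 199.2000

1421.2000 gravity·L


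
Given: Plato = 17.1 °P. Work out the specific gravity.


SG = 259/(259 − P)
SG = 259/(259 − 17.1)

1.0707


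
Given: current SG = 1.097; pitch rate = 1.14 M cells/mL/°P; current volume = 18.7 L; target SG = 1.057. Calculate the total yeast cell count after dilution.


V_w = V·((SG_c−1)/(SG_t−1)−1);  °P = 259 − 259/SG_t;  cells = rate·(V+V_w)·°P
V_w = 18.7·((1.097−1)/(1.057−1)−1) = 13.1228
V_final = 18.7 + 13.1228 = 31.8228
°P = 259 − 259/1.057 = 13.9669
cells = 1.14·31.8228·13.9669

506.6907 billion cells


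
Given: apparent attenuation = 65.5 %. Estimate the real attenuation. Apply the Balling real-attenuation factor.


RA = AA · 0.8192
RA = 65.5 · 0.8192

53.6576 %


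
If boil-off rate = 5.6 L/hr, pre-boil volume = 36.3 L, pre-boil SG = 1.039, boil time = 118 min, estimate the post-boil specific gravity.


V_post = V_pre − rate·(t/60);  SG_post = 1 + (SG_pre−1)·V_pre/V_post
V_post = 36.3 − 5.6·(118/60) = 25.2867
SG_post = 1 + (1.039 − 1)·36.3/25.2867

1.0560
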